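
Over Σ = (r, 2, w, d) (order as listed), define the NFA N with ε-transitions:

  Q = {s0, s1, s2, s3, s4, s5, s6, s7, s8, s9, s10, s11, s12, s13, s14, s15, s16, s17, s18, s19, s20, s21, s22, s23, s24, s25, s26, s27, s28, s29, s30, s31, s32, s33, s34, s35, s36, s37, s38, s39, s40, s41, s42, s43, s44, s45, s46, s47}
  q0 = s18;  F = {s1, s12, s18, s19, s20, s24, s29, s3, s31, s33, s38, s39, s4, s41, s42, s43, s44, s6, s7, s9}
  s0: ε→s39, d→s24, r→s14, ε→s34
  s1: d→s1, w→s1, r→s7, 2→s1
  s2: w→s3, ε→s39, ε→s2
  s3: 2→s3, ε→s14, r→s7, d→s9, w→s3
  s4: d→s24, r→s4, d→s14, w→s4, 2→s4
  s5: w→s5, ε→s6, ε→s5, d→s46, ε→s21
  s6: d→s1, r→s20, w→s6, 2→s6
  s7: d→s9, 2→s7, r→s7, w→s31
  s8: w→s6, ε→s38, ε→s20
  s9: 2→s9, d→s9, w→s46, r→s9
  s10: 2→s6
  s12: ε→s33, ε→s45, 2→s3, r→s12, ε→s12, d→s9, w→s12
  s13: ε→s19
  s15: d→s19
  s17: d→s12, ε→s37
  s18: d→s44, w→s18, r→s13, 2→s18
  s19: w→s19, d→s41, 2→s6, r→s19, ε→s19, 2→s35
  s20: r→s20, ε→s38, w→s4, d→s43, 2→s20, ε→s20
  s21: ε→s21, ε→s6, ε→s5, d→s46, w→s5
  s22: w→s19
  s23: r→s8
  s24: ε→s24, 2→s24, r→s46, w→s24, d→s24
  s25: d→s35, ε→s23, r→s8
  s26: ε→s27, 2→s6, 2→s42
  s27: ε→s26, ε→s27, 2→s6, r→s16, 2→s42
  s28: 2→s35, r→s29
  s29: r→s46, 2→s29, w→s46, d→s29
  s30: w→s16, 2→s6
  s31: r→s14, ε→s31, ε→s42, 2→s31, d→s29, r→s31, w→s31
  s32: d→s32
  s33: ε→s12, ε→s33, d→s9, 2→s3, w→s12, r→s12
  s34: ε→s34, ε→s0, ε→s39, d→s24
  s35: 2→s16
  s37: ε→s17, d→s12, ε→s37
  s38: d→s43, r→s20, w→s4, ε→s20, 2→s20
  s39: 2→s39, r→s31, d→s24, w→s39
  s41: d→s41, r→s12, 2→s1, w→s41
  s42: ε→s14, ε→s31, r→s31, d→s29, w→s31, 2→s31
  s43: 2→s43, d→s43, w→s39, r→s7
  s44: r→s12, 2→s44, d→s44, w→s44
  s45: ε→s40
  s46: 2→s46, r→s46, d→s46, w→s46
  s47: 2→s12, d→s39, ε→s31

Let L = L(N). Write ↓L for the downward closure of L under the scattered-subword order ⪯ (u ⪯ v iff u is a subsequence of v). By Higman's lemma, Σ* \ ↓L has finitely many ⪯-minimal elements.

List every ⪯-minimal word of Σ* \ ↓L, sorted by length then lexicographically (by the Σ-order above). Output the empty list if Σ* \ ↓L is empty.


min(Σ*\↓L) = [drdw, r2rwdr].

|Q|=48, |F|=20, |δ|=157 (40 ε).
min D↑ (18 st, q0=0, F={13}): 0:r→1,2→0,w→0,d→2 1:r→1,2→3,w→1,d→4 2:r→5,2→2,w→2,d→2 3:r→6,2→3,w→3,d→7 4:r→5,2→7,w→4,d→4 5:r→5,2→8,w→5,d→9 6:r→6,2→6,w→10,d→11 7:r→12,2→7,w→7,d→7 8:r→12,2→8,w→8,d→9 9:r→9,2→9,w→13,d→9 10:r→10,2→10,w→10,d→14 11:r→12,2→11,w→15,d→11 12:r→12,2→12,w→16,d→9 13:r→13,2→13,w→13,d→13 14:r→13,2→14,w→14,d→14 15:r→16,2→15,w→15,d→14 16:r→16,2→16,w→16,d→17 17:r→13,2→17,w→13,d→17 (ε-aug+det+¬).
'drdw': run [27, 18, 12, 3, 1] end={s46} rej; 4/4 single-dels accept.
'r2rwdr': |S_i|=[27, 25, 18, 13, 8, 4, 1] end={s46} — reject; 6/6 deletions ∈↓L.
2 minimals (antichain).


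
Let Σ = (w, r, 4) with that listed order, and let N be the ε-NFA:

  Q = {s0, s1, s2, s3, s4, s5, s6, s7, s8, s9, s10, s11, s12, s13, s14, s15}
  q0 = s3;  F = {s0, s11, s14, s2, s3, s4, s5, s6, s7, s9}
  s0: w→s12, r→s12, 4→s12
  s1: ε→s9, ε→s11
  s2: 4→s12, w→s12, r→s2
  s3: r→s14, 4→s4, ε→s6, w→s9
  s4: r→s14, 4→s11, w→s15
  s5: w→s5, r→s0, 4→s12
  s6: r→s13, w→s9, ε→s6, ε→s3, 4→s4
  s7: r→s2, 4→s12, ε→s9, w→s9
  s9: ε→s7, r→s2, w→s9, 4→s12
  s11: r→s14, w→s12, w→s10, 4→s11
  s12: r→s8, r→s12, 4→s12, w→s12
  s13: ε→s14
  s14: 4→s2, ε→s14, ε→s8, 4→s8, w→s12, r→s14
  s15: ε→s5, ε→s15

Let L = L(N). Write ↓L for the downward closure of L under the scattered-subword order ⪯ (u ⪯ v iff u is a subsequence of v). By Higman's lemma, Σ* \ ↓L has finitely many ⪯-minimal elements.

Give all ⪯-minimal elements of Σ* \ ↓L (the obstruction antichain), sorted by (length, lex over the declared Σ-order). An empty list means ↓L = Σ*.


A = [w4, rw, r44, 44w, 4wrr].

|Q|=16, |F|=10, |δ|=48 (12 ε).
min D↑ (9 st, q0=0, F={5}): 0:w→1,r→2,4→3 1:w→1,r→4,4→5 2:w→5,r→2,4→4 3:w→6,r→2,4→7 4:w→5,r→4,4→5 5:w→5,r→5,4→5 6:w→6,r→8,4→5 7:w→5,r→2,4→7 8:w→5,r→5,4→5 (ε-aug+det+¬).
'w4': N↓-sim [15, 9, 2] end={s12,s8} rej; 2/2 deletions ∈↓L.
'rw': N↓-sim [15, 6, 2] end={s12,s8} ∉↓L; 2/2 single-dels accept.
'r44': run [15, 6, 3, 2] end={s12,s8} ∉↓L; 3/3 del acc.
'44w': |S_i|=[15, 10, 6, 3] end={s10,s12,s8} — reject; 3/3 del acc.
'4wrr': N↓-sim [15, 10, 6, 3, 2] end={s12,s8} — reject; 4/4 single-dels accept.
5 minimals (antichain).


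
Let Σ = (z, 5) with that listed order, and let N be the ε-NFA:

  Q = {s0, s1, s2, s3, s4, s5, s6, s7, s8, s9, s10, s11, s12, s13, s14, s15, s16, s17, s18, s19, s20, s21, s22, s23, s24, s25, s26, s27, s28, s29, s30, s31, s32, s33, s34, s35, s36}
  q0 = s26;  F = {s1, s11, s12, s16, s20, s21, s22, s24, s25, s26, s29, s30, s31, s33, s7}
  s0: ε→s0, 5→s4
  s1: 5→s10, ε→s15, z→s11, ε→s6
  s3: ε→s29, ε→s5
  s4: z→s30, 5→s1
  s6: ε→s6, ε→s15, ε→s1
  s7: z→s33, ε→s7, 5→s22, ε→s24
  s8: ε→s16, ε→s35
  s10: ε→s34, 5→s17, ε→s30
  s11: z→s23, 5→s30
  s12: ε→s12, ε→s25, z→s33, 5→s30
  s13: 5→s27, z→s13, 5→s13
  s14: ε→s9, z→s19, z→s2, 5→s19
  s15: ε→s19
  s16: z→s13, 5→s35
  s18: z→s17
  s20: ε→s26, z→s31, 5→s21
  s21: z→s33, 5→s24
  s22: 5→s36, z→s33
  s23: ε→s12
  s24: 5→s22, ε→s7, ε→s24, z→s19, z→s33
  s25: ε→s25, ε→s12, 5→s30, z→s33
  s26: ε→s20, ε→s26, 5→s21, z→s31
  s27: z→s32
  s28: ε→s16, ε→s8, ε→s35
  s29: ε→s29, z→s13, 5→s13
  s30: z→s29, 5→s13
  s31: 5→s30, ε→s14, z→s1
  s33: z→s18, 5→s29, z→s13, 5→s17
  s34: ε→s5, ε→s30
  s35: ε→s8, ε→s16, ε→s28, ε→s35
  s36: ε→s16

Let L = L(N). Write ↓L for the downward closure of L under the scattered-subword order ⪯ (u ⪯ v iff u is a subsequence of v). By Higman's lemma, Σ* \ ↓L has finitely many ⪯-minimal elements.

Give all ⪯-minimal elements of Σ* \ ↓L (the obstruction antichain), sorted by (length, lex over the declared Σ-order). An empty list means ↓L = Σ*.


|Q|=37, |F|=15, |δ|=83 (38 ε).
min D↑ (13 st, q0=0, F={9}): 0:z→1,5→2 1:z→3,5→4 2:z→5,5→6 3:z→7,5→4 4:z→8,5→9 5:z→9,5→8 6:z→5,5→10 7:z→11,5→4 8:z→9,5→9 9:z→9,5→9 10:z→5,5→12 11:z→5,5→4 12:z→9,5→12 [Hopcroft].
'z55': |S_i|=[34, 23, 10, 4] end={s13,s17,s27,s32} — reject; 3/3 del acc.
'5zz': |S_i|=[34, 21, 8, 5] end={s13,s17,s18,s27,s32} rej; 3/3 del acc.
'5555z': |S_i|=[34, 21, 16, 13, 10, 3] end={s13,s27,s32} — reject; 5/5 del acc.
'zzzzzz': run [34, 23, 20, 12, 11, 7, 5] end={s13,s17,s18,s27,s32} rej; 6/6 del acc.
4 minimals (antichain).

A = [z55, 5zz, 5555z, zzzzzz].


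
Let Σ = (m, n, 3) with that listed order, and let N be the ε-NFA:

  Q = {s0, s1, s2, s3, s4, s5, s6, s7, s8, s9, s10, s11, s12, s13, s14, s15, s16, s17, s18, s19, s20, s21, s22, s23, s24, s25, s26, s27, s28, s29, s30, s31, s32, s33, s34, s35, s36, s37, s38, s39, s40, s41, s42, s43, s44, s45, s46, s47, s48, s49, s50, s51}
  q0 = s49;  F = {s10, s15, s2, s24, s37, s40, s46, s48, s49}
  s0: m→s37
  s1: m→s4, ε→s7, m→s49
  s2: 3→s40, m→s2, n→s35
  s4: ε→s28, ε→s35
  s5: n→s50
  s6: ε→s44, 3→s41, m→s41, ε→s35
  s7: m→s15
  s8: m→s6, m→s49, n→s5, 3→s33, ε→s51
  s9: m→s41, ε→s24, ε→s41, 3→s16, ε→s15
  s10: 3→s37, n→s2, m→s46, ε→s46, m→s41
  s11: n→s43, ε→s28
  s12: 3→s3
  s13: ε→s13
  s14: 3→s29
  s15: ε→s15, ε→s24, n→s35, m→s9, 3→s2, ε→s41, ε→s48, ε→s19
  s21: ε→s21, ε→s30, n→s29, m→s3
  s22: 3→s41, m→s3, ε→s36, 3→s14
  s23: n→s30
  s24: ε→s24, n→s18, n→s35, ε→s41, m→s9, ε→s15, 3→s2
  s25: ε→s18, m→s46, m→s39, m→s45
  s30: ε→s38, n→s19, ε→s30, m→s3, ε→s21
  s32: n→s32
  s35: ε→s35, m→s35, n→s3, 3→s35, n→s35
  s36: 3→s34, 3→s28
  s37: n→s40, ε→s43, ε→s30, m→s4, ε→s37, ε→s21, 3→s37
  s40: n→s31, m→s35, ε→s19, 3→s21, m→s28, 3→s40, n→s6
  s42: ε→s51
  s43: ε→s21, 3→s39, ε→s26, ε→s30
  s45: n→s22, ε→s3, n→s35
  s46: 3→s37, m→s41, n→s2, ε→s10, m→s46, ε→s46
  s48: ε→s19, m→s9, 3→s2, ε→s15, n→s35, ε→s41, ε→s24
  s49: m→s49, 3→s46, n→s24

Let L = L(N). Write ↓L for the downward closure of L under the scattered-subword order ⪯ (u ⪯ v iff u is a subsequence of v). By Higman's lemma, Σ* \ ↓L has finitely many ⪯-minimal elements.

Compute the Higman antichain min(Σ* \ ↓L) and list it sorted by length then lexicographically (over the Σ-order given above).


Antichain: [nn, 33m].

|Q|=52, |F|=9, |δ|=114 (44 ε).
min D↑ (7 st, q0=0, F={3}): 0:m→0,n→1,3→2 1:m→1,n→3,3→4 2:m→2,n→4,3→5 3:m→3,n→3,3→3 4:m→4,n→3,3→6 5:m→3,n→6,3→5 6:m→3,n→3,3→6.
'nn': run [28, 20, 9] end={s18,s19,s29,s3,s31,s35,s41,s44,s6} rej; 2/2 deletions ∈↓L.
'33m': |S_i|=[28, 22, 18, 5] end={s28,s3,s35,s4,s41} rej; 3/3 del acc.
2 obstructions.


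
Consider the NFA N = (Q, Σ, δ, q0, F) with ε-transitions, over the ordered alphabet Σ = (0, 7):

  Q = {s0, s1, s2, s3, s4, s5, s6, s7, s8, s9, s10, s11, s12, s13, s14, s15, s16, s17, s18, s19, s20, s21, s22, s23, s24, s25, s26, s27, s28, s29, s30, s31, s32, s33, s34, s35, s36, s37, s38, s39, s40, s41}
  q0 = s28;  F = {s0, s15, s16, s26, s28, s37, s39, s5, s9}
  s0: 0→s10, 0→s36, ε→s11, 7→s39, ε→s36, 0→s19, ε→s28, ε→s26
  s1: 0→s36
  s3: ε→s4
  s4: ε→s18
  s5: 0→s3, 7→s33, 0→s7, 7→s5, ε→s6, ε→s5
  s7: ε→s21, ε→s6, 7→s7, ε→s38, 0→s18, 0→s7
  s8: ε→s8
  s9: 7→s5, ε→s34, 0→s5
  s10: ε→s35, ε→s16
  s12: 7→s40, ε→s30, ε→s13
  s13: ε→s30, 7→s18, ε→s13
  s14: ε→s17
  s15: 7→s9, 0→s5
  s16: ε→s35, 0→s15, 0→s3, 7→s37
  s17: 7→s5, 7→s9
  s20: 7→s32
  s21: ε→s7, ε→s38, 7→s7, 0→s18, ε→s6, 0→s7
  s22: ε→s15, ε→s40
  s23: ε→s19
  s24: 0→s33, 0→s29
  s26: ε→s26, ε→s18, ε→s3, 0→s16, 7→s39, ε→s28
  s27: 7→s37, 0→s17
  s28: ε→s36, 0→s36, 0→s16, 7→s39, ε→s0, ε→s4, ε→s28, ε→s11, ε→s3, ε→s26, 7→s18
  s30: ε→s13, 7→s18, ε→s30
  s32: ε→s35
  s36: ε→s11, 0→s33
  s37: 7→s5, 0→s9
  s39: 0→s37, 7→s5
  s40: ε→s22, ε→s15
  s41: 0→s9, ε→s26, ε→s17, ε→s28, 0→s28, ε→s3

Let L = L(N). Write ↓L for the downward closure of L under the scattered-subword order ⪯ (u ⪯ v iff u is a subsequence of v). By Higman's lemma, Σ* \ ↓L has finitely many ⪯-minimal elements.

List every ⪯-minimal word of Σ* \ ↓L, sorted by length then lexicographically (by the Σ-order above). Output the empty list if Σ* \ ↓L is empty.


min(Σ*\↓L) = [770, 0000].

|Q|=42, |F|=9, |δ|=93 (48 ε).
min D↑ (8 st, q0=0, F={7}): 0:0→1,7→2 1:0→3,7→4 2:0→4,7→5 3:0→5,7→6 4:0→6,7→5 5:0→7,7→5 6:0→5,7→5 7:0→7,7→7.
'770': N↓-sim [23, 13, 9, 7] end={s18,s21,s3,s38,s4,s6,s7} rej; 3/3 single-dels accept.
'0000': run [23, 19, 12, 9, 7] end={s18,s21,s3,s38,s4,s6,s7} ∉↓L; 4/4 single-dels accept.
2 words, ⪯-incomp.


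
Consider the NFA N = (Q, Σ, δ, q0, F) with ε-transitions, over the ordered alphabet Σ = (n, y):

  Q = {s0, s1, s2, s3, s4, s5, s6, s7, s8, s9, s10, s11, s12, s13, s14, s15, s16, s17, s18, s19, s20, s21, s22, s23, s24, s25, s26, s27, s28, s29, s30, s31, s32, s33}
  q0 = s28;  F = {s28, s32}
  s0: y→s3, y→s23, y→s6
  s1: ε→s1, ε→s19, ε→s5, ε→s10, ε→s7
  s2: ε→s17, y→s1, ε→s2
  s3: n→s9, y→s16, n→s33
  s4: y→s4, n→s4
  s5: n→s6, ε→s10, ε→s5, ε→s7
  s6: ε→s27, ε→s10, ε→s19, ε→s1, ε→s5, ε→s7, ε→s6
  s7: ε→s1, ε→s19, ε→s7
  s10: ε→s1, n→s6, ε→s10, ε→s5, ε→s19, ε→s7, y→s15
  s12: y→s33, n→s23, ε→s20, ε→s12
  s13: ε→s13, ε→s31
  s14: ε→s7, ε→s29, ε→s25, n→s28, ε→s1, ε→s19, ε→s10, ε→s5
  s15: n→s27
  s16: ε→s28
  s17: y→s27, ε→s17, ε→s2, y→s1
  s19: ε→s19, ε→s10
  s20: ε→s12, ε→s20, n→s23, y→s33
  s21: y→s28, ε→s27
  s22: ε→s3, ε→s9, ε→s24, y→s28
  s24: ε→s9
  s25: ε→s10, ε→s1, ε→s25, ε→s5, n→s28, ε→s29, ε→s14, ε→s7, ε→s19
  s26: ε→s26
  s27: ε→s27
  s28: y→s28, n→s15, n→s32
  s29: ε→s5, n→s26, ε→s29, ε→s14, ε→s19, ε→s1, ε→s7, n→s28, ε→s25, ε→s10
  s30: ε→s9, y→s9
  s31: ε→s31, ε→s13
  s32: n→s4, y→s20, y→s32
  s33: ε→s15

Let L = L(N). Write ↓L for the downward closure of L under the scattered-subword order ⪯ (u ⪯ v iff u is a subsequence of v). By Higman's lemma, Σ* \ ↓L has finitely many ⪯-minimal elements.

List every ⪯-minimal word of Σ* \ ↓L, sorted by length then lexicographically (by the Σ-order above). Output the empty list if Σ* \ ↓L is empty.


min(Σ*\↓L) = [nn].

|Q|=34, |F|=2, |δ|=102 (70 ε).
min D↑ (3 st, q0=0, F={2}): 0:n→1,y→0 1:n→2,y→1 2:n→2,y→2 (ε-aug+det+¬).
'nn': run [9, 8, 3] end={s23,s27,s4} ∉↓L; 2/2 del acc.
1 words, ⪯-incomp.


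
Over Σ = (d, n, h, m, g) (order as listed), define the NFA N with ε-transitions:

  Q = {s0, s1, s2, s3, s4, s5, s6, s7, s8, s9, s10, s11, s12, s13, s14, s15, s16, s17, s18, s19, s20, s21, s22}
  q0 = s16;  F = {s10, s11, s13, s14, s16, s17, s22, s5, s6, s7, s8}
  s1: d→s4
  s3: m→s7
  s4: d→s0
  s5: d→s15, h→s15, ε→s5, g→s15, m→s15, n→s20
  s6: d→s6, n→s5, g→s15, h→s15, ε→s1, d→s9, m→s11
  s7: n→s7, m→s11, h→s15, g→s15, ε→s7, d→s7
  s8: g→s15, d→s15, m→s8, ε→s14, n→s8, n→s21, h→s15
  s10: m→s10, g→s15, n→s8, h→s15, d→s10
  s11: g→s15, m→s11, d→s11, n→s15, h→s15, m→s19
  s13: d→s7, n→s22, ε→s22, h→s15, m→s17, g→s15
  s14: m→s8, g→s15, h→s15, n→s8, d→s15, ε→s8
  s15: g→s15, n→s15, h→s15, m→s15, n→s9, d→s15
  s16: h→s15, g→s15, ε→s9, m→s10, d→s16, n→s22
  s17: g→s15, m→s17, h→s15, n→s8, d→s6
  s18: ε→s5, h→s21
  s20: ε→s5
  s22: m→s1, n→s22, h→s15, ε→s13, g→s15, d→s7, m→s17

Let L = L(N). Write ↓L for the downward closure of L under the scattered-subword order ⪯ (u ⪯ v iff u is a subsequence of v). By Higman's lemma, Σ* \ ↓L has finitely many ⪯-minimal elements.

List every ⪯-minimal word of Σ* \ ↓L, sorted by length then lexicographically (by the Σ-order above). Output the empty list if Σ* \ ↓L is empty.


|Q|=23, |F|=11, |δ|=79 (10 ε).
min D↑ (10 st, q0=0, F={2}): 0:d→0,n→1,h→2,m→3,g→2 1:d→4,n→1,h→2,m→5,g→2 2:d→2,n→2,h→2,m→2,g→2 3:d→3,n→6,h→2,m→3,g→2 4:d→4,n→4,h→2,m→7,g→2 5:d→8,n→6,h→2,m→5,g→2 6:d→2,n→6,h→2,m→6,g→2 7:d→7,n→2,h→2,m→7,g→2 8:d→8,n→9,h→2,m→7,g→2 9:d→2,n→9,h→2,m→2,g→2 (ε-aug+det+¬).
'h': run [19, 2] end={s15,s9} — reject; 1/1 del acc.
'g': N↓-sim [19, 2] end={s15,s9} ∉↓L; 1/1 single-dels accept.
'mnd': N↓-sim [19, 15, 7, 2] end={s15,s9} — reject; 3/3 single-dels accept.
'ndmn': N↓-sim [19, 17, 11, 4, 2] end={s15,s9} — reject; 4/4 deletions ∈↓L.
'nmdnm': run [19, 17, 14, 10, 4, 2] end={s15,s9} ∉↓L; 5/5 deletions ∈↓L.
5 obstructions.

min(Σ*\↓L) = [h, g, mnd, ndmn, nmdnm].


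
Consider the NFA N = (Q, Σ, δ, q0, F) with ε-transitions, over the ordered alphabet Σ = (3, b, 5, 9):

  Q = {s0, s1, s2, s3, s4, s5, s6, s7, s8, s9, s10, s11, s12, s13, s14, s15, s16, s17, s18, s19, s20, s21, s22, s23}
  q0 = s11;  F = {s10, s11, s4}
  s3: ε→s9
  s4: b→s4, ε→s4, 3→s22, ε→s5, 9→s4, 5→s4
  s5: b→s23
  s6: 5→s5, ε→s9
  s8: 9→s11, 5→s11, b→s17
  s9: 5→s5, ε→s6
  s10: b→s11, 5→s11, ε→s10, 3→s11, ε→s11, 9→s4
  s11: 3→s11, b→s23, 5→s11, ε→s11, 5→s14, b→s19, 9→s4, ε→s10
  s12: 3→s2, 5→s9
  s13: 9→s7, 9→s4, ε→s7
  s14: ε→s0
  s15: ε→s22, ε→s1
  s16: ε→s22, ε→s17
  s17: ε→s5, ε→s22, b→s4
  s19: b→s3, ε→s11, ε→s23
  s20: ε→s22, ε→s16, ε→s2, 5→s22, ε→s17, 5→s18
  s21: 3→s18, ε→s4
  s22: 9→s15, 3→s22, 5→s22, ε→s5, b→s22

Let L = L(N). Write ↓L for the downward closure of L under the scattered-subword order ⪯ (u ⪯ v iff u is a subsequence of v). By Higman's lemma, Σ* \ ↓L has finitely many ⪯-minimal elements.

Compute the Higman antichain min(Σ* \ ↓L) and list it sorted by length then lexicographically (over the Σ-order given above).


|Q|=24, |F|=3, |δ|=58 (25 ε).
min D↑ (3 st, q0=0, F={2}): 0:3→0,b→0,5→0,9→1 1:3→2,b→1,5→1,9→1 2:3→2,b→2,5→2,9→2.
'93': N↓-sim [14, 6, 5] end={s1,s15,s22,s23,s5} — reject; 2/2 single-dels accept.
1 minimals (antichain).

A = [93].


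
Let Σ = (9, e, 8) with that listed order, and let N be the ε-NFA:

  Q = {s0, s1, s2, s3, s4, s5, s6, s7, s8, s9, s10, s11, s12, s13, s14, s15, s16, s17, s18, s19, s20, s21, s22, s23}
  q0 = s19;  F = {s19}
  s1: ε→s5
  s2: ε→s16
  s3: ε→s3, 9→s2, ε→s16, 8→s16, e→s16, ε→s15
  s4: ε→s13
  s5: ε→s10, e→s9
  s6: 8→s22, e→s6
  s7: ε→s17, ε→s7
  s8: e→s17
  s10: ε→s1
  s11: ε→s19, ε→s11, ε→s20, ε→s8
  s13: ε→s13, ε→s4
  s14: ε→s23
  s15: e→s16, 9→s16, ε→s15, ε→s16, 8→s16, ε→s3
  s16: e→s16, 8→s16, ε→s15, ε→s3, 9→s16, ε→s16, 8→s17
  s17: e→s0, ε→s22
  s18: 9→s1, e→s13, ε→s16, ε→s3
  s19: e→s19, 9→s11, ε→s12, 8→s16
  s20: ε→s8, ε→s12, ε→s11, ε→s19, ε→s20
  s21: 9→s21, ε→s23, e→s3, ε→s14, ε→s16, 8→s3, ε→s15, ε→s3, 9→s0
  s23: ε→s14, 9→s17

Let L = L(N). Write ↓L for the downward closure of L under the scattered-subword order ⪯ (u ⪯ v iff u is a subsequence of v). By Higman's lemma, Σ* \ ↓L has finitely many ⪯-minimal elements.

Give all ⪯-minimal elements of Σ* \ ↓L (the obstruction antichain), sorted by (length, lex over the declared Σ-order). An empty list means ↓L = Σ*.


A = [8].

|Q|=24, |F|=1, |δ|=63 (38 ε).
min D↑ (2 st, q0=0, F={1}): 0:9→0,e→0,8→1 1:9→1,e→1,8→1.
'8': run [12, 7] end={s0,s15,s16,s17,s2,s22,s3} ∉↓L; 1/1 deletions ∈↓L.
1 minimals (antichain).


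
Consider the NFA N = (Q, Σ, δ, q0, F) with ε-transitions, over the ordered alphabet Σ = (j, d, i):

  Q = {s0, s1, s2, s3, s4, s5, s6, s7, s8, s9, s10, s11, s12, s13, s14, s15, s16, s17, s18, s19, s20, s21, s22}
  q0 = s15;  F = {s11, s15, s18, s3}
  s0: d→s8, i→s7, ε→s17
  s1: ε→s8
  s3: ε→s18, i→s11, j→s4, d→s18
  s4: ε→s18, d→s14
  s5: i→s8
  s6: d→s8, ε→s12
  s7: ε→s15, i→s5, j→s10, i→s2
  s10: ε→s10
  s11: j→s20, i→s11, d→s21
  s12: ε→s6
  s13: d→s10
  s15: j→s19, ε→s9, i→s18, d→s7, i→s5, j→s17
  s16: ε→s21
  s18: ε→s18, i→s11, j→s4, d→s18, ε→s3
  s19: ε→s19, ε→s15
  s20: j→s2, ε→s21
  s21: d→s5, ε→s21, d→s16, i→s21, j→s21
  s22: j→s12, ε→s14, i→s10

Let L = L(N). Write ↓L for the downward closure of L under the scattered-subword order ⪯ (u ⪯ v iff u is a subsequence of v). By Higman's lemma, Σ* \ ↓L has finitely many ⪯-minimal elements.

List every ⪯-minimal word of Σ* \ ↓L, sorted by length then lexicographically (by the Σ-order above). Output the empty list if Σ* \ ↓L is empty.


min(Σ*\↓L) = [iij, iid].

|Q|=23, |F|=4, |δ|=47 (17 ε).
min D↑ (4 st, q0=0, F={3}): 0:j→0,d→0,i→1 1:j→1,d→1,i→2 2:j→3,d→3,i→2 3:j→3,d→3,i→3.
'iij': |S_i|=[17, 11, 7, 6] end={s16,s2,s20,s21,s5,s8} — reject; 3/3 single-dels accept.
'iid': |S_i|=[17, 11, 7, 4] end={s16,s21,s5,s8} — reject; 3/3 del acc.
2 obstructions.


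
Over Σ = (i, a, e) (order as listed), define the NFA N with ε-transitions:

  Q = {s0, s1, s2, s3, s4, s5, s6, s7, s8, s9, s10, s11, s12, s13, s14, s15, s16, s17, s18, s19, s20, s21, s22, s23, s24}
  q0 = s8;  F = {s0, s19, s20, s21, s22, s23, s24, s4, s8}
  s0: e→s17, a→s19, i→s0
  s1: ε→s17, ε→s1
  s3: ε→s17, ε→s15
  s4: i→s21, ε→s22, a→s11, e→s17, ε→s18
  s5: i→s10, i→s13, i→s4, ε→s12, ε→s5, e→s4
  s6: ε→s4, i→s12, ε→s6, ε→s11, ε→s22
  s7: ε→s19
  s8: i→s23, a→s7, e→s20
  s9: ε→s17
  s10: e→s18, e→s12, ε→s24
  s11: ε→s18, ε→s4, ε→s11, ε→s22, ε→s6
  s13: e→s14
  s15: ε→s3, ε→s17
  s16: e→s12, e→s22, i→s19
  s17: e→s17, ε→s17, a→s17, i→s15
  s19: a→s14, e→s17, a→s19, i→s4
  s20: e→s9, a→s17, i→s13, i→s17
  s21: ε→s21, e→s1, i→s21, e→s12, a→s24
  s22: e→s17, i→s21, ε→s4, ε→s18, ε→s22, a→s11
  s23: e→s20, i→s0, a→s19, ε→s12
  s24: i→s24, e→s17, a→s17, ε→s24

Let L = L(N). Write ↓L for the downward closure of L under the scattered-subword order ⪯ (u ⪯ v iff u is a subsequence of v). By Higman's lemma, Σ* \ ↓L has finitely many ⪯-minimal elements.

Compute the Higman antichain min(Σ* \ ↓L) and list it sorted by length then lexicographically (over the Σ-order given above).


|Q|=25, |F|=9, |δ|=73 (29 ε).
min D↑ (9 st, q0=0, F={6}): 0:i→1,a→2,e→3 1:i→4,a→2,e→3 2:i→5,a→2,e→6 3:i→6,a→6,e→6 4:i→4,a→2,e→6 5:i→7,a→5,e→6 6:i→6,a→6,e→6 7:i→7,a→8,e→6 8:i→8,a→6,e→6 (ε-aug+det+¬).
'ae': N↓-sim [21, 15, 5] end={s1,s12,s15,s17,s3} ∉↓L; 2/2 del acc.
'ei': N↓-sim [21, 9, 5] end={s13,s14,s15,s17,s3} — reject; 2/2 deletions ∈↓L.
'ea': N↓-sim [21, 9, 3] end={s15,s17,s3} rej; 2/2 del acc.
'ee': run [21, 9, 5] end={s14,s15,s17,s3,s9} — reject; 2/2 single-dels accept.
'iie': |S_i|=[21, 19, 16, 6] end={s1,s12,s14,s15,s17,s3} ∉↓L; 3/3 del acc.
'aiiaa': |S_i|=[21, 15, 12, 7, 4, 3] end={s15,s17,s3} rej; 5/5 single-dels accept.
6 minimals (antichain).

A = [ae, ei, ea, ee, iie, aiiaa].


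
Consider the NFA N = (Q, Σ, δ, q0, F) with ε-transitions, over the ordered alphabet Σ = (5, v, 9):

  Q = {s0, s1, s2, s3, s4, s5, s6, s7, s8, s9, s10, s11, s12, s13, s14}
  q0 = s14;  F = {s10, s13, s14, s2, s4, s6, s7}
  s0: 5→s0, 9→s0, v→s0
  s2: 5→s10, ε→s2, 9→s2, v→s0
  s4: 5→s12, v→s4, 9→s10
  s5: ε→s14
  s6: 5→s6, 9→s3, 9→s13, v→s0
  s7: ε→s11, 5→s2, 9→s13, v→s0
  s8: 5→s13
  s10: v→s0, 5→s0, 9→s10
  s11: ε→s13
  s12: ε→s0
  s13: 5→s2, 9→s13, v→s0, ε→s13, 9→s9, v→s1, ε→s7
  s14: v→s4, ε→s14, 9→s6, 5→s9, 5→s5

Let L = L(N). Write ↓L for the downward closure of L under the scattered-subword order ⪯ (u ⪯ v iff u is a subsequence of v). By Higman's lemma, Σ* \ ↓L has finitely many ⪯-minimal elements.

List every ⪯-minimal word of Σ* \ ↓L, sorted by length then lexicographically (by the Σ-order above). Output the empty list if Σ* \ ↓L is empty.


|Q|=15, |F|=7, |δ|=37 (8 ε).
min D↑ (7 st, q0=0, F={3}): 0:5→0,v→1,9→2 1:5→3,v→1,9→4 2:5→2,v→3,9→5 3:5→3,v→3,9→3 4:5→3,v→3,9→4 5:5→6,v→3,9→5 6:5→4,v→3,9→6 [Hopcroft].
'v5': run [14, 5, 2] end={s0,s12} ∉↓L; 2/2 del acc.
'9v': N↓-sim [14, 10, 2] end={s0,s1} — reject; 2/2 del acc.
'99555': run [14, 10, 9, 3, 2, 1] end={s0} ∉↓L; 5/5 deletions ∈↓L.
3 words, ⪯-incomp.

Antichain: [v5, 9v, 99555].


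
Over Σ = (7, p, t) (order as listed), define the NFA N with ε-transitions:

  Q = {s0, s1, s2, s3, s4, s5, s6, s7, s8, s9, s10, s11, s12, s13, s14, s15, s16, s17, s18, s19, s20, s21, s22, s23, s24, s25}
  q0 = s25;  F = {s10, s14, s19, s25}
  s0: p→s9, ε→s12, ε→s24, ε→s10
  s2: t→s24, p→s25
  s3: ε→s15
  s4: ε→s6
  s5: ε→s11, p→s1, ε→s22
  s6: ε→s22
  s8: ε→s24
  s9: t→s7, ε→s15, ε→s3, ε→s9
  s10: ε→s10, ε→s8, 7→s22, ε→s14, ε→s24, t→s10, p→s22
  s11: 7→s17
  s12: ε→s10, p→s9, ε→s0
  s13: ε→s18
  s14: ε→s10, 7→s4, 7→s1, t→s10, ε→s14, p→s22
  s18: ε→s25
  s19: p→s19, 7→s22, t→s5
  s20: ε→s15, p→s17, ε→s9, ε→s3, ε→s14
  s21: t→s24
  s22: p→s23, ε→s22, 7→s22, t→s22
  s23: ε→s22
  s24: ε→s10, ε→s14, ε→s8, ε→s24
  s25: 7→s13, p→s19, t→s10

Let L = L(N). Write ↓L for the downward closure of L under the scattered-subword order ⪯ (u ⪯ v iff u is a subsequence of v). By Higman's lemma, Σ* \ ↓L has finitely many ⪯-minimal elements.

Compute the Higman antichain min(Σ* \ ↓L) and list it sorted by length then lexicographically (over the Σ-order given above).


|Q|=26, |F|=4, |δ|=57 (32 ε).
min D↑ (4 st, q0=0, F={3}): 0:7→0,p→1,t→2 1:7→3,p→1,t→3 2:7→3,p→3,t→2 3:7→3,p→3,t→3.
'p7': |S_i|=[16, 7, 3] end={s17,s22,s23} rej; 2/2 single-dels accept.
'pt': run [16, 7, 6] end={s1,s11,s17,s22,s23,s5} ∉↓L; 2/2 single-dels accept.
't7': run [16, 12, 6] end={s1,s17,s22,s23,s4,s6} rej; 2/2 deletions ∈↓L.
'tp': run [16, 12, 3] end={s1,s22,s23} — reject; 2/2 del acc.
4 obstructions.

min(Σ*\↓L) = [p7, pt, t7, tp].


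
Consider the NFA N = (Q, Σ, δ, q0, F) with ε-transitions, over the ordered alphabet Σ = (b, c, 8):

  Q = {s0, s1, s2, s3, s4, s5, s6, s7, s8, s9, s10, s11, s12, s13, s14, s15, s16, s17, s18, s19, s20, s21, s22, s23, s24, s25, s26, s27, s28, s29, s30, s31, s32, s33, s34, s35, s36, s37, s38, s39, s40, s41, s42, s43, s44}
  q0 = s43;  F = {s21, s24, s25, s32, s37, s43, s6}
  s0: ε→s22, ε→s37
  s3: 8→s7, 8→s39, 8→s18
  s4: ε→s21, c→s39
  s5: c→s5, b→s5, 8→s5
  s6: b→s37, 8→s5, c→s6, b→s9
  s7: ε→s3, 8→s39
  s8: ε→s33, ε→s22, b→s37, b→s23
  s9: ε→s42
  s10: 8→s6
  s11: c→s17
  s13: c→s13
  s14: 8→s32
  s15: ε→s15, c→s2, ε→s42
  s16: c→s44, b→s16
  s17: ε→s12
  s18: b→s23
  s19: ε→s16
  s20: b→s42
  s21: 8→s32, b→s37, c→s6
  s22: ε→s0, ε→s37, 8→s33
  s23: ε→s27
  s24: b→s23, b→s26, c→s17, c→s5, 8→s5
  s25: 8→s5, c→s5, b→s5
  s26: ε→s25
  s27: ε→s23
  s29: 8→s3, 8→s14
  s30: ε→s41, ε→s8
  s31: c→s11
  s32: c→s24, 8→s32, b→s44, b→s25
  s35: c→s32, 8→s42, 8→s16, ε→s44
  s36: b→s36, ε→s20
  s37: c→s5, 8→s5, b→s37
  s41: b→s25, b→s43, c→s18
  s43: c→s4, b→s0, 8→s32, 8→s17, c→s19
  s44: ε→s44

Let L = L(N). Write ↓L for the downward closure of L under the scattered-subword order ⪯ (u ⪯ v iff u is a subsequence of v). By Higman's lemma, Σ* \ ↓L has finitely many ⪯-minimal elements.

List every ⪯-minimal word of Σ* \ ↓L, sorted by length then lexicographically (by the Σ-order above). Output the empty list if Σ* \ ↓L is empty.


min(Σ*\↓L) = [bc, b8, cc8, 8bb, 8cc, 8c8].

|Q|=45, |F|=7, |δ|=78 (21 ε).
min D↑ (8 st, q0=0, F={4}): 0:b→1,c→2,8→3 1:b→1,c→4,8→4 2:b→1,c→5,8→3 3:b→6,c→7,8→3 4:b→4,c→4,8→4 5:b→1,c→5,8→4 6:b→4,c→4,8→4 7:b→6,c→4,8→4 (ε-aug+det+¬).
'bc': run [23, 13, 2] end={s44,s5} — reject; 2/2 del acc.
'b8': run [23, 13, 2] end={s33,s5} rej; 2/2 del acc.
'cc8': N↓-sim [23, 19, 14, 1] end={s5} rej; 3/3 del acc.
'8bb': N↓-sim [23, 11, 6, 1] end={s5} ∉↓L; 3/3 deletions ∈↓L.
'8cc': run [23, 11, 8, 3] end={s12,s17,s5} rej; 3/3 del acc.
'8c8': run [23, 11, 8, 1] end={s5} — reject; 3/3 deletions ∈↓L.
6 words, ⪯-incomp.


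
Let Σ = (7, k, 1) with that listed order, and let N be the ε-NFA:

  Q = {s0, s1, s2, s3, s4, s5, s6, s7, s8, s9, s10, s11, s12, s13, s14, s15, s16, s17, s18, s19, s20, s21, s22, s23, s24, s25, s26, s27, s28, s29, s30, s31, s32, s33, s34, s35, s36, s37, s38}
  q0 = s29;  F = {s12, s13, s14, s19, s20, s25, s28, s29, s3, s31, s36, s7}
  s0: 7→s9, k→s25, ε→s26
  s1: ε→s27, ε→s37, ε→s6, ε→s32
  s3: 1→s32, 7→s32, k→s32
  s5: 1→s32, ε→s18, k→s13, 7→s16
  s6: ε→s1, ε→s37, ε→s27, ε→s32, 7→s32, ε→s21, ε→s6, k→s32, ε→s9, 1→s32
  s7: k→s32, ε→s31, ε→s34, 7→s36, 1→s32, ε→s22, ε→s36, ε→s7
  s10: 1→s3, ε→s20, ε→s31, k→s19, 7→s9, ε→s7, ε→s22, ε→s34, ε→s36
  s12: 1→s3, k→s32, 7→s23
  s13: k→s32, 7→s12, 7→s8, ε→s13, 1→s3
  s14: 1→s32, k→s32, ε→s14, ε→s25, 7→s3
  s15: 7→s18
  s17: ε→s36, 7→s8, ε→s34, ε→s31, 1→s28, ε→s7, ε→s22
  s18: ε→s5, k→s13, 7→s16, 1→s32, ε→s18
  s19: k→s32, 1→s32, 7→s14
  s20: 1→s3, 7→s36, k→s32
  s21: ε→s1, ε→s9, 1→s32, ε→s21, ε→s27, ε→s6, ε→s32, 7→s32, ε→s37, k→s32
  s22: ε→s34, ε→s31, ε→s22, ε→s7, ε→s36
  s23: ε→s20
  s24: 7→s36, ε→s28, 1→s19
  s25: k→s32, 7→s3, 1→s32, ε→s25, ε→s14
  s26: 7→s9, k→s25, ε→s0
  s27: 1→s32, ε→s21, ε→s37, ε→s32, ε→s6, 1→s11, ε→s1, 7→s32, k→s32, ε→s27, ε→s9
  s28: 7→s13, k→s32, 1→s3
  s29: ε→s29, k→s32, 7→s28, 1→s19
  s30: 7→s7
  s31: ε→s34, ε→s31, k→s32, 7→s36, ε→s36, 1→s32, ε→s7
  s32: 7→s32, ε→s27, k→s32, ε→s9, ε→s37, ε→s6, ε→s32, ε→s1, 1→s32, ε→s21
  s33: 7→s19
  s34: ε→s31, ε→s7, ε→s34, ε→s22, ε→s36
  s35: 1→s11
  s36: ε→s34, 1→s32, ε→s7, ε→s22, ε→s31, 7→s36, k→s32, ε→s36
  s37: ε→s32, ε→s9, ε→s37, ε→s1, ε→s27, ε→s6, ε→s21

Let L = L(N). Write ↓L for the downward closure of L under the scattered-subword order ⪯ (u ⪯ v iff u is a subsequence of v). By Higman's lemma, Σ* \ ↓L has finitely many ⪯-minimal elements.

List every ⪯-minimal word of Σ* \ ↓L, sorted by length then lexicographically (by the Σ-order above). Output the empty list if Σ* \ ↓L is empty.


|Q|=39, |F|=12, |δ|=158 (87 ε).
min D↑ (10 st, q0=0, F={2}): 0:7→1,k→2,1→3 1:7→4,k→2,1→5 2:7→2,k→2,1→2 3:7→6,k→2,1→2 4:7→7,k→2,1→5 5:7→2,k→2,1→2 6:7→5,k→2,1→2 7:7→8,k→2,1→5 8:7→9,k→2,1→5 9:7→9,k→2,1→2 [Hopcroft].
'k': run [24, 8] end={s1,s11,s21,s27,s32,s37,s6,s9} ∉↓L; 1/1 del acc.
'11': |S_i|=[24, 12, 8] end={s1,s11,s21,s27,s32,s37,s6,s9} ∉↓L; 2/2 del acc.
'717': |S_i|=[24, 22, 9, 8] end={s1,s11,s21,s27,s32,s37,s6,s9} rej; 3/3 del acc.
'1777': |S_i|=[24, 12, 11, 9, 8] end={s1,s11,s21,s27,s32,s37,s6,s9} ∉↓L; 4/4 del acc.
'777771': |S_i|=[24, 22, 19, 18, 16, 13, 8] end={s1,s11,s21,s27,s32,s37,s6,s9} — reject; 6/6 deletions ∈↓L.
5 obstructions.

min(Σ*\↓L) = [k, 11, 717, 1777, 777771].


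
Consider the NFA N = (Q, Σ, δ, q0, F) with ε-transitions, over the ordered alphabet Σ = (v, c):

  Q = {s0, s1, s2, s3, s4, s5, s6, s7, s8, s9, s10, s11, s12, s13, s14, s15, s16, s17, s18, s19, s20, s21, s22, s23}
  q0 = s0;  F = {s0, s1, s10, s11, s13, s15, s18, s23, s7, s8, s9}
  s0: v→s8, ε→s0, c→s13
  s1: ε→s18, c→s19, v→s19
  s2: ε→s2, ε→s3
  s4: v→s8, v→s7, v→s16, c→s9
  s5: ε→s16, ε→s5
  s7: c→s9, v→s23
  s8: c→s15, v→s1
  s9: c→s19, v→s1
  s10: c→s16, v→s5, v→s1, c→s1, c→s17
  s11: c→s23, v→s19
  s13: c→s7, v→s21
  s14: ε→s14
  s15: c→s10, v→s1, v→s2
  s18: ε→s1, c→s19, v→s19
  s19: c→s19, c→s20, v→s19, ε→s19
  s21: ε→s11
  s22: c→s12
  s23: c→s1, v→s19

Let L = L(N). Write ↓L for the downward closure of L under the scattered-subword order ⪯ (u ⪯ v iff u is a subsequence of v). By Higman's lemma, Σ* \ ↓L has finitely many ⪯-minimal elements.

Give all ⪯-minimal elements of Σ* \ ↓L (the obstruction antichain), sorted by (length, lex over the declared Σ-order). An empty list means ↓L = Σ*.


|Q|=24, |F|=11, |δ|=44 (10 ε).
min D↑ (11 st, q0=0, F={7}): 0:v→1,c→2 1:v→3,c→4 2:v→5,c→6 3:v→7,c→7 4:v→3,c→8 5:v→7,c→9 6:v→9,c→10 7:v→7,c→7 8:v→3,c→3 9:v→7,c→3 10:v→3,c→7.
'vvv': N↓-sim [19, 15, 8, 2] end={s19,s20} — reject; 3/3 del acc.
'vvc': N↓-sim [19, 15, 8, 2] end={s19,s20} — reject; 3/3 deletions ∈↓L.
'cvv': run [19, 17, 11, 2] end={s19,s20} — reject; 3/3 single-dels accept.
'cccc': run [19, 17, 11, 7, 2] end={s19,s20} — reject; 4/4 single-dels accept.
'vcccv': |S_i|=[19, 15, 12, 8, 6, 2] end={s19,s20} — reject; 5/5 deletions ∈↓L.
5 words, ⪯-incomp.

Antichain: [vvv, vvc, cvv, cccc, vcccv].


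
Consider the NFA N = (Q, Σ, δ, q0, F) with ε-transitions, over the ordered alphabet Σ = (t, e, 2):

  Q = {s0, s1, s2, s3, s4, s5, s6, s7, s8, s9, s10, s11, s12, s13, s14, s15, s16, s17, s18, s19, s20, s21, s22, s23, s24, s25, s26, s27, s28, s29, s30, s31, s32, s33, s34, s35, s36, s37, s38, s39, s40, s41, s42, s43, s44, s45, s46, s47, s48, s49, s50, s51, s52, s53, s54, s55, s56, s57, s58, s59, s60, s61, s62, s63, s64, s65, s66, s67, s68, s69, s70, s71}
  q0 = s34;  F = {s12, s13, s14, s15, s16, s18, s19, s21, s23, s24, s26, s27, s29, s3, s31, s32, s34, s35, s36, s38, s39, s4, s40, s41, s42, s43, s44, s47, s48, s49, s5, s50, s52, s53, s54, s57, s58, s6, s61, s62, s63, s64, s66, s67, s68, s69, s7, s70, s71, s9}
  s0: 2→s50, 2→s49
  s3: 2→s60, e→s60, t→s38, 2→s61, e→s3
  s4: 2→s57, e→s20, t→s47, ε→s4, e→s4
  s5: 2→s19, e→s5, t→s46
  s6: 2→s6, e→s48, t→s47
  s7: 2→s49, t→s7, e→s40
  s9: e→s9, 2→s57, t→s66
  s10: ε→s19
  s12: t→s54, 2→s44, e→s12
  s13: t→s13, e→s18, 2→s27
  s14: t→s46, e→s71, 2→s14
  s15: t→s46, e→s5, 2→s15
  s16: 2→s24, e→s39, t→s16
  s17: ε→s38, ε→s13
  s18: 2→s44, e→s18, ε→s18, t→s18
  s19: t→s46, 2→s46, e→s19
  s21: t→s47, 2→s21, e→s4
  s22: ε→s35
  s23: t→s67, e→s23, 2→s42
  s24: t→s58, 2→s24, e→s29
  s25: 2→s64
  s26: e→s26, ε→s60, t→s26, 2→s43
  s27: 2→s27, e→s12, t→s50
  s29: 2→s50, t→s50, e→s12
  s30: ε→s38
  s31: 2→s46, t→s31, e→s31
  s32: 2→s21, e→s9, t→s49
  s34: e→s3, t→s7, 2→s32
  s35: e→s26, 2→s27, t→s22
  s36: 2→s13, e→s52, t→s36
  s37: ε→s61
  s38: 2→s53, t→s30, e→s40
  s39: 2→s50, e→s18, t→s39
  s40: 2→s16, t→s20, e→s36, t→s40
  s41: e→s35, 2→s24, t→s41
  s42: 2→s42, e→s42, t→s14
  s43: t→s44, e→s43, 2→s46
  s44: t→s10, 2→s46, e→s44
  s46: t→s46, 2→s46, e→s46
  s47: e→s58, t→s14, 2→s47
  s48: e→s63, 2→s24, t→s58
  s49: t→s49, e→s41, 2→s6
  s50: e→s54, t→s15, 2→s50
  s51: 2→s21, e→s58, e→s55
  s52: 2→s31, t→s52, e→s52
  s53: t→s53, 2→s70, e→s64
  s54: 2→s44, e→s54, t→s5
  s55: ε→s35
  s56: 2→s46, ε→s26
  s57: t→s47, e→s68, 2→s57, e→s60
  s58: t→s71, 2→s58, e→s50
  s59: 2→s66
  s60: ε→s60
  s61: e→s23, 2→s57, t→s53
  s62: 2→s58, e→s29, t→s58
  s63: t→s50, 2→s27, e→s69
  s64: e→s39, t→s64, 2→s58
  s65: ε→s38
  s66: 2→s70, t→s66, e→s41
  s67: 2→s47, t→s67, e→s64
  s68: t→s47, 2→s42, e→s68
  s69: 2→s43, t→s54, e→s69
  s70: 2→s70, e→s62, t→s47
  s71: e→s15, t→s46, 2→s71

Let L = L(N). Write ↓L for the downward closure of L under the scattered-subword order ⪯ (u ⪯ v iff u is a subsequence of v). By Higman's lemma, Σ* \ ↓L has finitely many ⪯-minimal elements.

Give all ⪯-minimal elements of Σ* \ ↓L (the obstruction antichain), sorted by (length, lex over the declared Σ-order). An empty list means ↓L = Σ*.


|Q|=72, |F|=50, |δ|=179 (13 ε).
min D↑ (51 st, q0=0, F={41}): 0:t→1,e→2,2→3 1:t→1,e→4,2→5 2:t→6,e→2,2→7 3:t→5,e→8,2→9 4:t→4,e→10,2→11 5:t→5,e→12,2→13 6:t→6,e→4,2→14 7:t→14,e→15,2→16 8:t→17,e→8,2→16 9:t→18,e→19,2→9 10:t→10,e→20,2→21 11:t→11,e→22,2→23 12:t→12,e→24,2→23 13:t→18,e→25,2→13 14:t→14,e→26,2→27 15:t→28,e→15,2→29 16:t→18,e→30,2→16 17:t→17,e→12,2→27 18:t→31,e→32,2→18 19:t→18,e→19,2→16 20:t→20,e→20,2→33 21:t→21,e→34,2→35 22:t→22,e→34,2→36 23:t→32,e→37,2→23 24:t→24,e→38,2→35 25:t→32,e→39,2→23 26:t→26,e→22,2→32 27:t→18,e→40,2→27 28:t→28,e→26,2→18 29:t→31,e→29,2→29 30:t→18,e→30,2→29 31:t→41,e→42,2→31 32:t→42,e→36,2→32 33:t→33,e→33,2→41 34:t→34,e→34,2→43 35:t→36,e→44,2→35 36:t→45,e→46,2→36 37:t→36,e→44,2→36 38:t→38,e→38,2→47 39:t→36,e→48,2→35 40:t→32,e→37,2→32 41:t→41,e→41,2→41 42:t→41,e→45,2→42 43:t→49,e→43,2→41 44:t→46,e→44,2→43 45:t→41,e→50,2→45 46:t→50,e→46,2→43 47:t→43,e→47,2→41 48:t→46,e→48,2→47 49:t→41,e→49,2→41 50:t→41,e→50,2→49 (ε-aug+det+¬).
'22ttt': run [56, 48, 30, 12, 7, 1] end={s46} rej; 5/5 deletions ∈↓L.
'teee22': N↓-sim [56, 45, 34, 24, 14, 6, 1] end={s46} rej; 6/6 del acc.
'e2e2tt': N↓-sim [56, 50, 33, 25, 13, 7, 1] end={s46} ∉↓L; 6/6 del acc.
3 words, ⪯-incomp.

A = [22ttt, teee22, e2e2tt].


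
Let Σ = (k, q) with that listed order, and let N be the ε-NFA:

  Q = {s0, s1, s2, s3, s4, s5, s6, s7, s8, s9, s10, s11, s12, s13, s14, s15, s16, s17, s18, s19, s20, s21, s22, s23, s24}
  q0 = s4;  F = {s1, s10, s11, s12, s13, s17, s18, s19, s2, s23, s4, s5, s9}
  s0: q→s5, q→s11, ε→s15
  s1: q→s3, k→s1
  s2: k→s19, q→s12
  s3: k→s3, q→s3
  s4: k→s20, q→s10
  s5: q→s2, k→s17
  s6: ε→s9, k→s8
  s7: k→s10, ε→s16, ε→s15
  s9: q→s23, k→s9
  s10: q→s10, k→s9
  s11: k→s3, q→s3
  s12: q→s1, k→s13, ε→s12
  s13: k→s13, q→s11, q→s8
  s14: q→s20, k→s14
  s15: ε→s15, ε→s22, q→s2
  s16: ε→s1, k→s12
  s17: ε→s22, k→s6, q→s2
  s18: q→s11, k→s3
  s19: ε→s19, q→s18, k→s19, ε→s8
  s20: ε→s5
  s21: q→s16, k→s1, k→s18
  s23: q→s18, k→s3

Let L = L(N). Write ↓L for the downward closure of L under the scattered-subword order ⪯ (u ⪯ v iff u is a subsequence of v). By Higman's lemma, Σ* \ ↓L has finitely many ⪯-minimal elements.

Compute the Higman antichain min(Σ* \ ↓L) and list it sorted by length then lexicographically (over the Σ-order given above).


|Q|=25, |F|=13, |δ|=52 (12 ε).
min D↑ (14 st, q0=0, F={12}): 0:k→1,q→2 1:k→3,q→4 2:k→5,q→2 3:k→5,q→4 4:k→6,q→7 5:k→5,q→8 6:k→6,q→9 7:k→10,q→11 8:k→12,q→9 9:k→12,q→13 10:k→10,q→13 11:k→11,q→12 12:k→12,q→12 13:k→12,q→12 [Hopcroft].
'qkqk': N↓-sim [18, 12, 9, 5, 1] end={s3} ∉↓L; 4/4 deletions ∈↓L.
'kkkqk': N↓-sim [18, 16, 14, 10, 5, 1] end={s3} rej; 5/5 single-dels accept.
'kqqqq': run [18, 16, 10, 7, 4, 1] end={s3} ∉↓L; 5/5 single-dels accept.
3 obstructions.

min(Σ*\↓L) = [qkqk, kkkqk, kqqqq].


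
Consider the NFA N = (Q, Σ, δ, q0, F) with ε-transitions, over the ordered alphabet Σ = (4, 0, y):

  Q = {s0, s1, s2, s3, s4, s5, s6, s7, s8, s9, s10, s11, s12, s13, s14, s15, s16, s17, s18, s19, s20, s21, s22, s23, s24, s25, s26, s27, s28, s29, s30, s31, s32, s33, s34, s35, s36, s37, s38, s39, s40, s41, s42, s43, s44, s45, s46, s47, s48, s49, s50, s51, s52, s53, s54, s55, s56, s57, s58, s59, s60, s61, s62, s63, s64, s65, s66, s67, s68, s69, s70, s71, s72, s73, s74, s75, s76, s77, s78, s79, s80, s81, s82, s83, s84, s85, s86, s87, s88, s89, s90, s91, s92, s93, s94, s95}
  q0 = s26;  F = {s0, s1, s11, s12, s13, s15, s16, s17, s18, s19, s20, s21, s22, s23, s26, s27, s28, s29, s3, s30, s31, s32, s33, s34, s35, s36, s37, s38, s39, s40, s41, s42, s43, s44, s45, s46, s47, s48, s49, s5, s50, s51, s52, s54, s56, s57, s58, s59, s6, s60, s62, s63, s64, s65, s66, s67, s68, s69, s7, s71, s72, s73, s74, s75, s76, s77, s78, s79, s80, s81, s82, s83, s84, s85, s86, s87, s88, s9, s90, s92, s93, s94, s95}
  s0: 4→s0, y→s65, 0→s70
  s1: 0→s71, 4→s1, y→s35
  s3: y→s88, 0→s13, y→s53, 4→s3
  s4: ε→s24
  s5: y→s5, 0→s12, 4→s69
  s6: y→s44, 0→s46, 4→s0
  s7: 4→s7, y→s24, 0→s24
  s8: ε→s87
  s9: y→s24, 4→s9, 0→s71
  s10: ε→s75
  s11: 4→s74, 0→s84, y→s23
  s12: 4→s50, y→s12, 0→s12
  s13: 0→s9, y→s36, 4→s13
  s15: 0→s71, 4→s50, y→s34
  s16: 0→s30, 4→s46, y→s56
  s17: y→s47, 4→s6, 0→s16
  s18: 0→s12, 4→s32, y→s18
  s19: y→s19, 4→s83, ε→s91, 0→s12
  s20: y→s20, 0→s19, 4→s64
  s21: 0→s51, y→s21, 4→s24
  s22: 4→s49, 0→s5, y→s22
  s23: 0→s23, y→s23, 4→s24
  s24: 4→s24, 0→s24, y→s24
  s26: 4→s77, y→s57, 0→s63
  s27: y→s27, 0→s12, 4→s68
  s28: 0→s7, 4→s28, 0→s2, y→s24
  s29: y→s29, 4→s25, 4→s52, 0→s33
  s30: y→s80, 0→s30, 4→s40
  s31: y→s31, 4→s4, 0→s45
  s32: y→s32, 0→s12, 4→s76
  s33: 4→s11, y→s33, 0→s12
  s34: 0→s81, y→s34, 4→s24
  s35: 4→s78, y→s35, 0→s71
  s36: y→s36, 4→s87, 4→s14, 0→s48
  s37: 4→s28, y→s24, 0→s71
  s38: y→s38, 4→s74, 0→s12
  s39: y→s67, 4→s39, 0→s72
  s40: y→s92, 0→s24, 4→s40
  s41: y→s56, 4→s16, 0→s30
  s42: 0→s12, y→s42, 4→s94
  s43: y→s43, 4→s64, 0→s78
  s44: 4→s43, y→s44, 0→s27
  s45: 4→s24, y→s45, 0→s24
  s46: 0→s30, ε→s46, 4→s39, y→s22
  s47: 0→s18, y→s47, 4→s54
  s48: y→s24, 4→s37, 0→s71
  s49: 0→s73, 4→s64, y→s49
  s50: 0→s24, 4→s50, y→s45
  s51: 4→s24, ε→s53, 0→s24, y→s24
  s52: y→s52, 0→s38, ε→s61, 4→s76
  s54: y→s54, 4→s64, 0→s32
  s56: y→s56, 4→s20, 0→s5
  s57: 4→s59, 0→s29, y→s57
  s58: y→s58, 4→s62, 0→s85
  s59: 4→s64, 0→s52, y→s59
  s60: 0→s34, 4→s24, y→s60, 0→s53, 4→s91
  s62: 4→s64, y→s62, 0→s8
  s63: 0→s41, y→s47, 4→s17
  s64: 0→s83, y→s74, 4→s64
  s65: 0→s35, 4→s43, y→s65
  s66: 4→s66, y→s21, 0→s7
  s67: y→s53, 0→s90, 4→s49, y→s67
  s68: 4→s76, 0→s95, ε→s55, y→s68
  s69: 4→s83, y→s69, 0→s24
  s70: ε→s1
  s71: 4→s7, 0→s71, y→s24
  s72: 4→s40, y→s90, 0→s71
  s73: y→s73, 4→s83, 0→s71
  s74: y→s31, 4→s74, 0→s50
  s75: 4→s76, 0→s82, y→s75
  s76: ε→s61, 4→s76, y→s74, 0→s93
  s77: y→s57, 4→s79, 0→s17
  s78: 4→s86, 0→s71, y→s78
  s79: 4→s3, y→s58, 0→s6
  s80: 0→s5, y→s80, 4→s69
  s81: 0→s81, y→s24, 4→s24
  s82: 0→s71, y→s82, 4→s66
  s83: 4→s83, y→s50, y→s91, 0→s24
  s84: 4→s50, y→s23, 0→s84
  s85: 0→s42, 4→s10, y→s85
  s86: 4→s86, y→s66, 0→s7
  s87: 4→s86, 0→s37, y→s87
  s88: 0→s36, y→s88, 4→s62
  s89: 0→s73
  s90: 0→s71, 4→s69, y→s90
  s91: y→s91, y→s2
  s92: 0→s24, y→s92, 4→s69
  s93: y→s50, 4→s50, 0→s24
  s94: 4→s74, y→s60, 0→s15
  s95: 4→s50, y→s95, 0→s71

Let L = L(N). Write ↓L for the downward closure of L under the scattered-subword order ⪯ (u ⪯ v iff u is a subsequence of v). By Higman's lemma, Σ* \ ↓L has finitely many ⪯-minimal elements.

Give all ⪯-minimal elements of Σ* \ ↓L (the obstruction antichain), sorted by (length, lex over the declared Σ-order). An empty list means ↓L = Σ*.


|Q|=96, |F|=83, |δ|=273 (10 ε).
min D↑ (84 st, q0=0, F={50}): 0:4→1,0→2,y→3 1:4→4,0→5,y→3 2:4→5,0→6,y→7 3:4→8,0→9,y→3 4:4→10,0→11,y→12 5:4→11,0→13,y→7 6:4→13,0→14,y→15 7:4→16,0→17,y→7 8:4→18,0→19,y→8 9:4→19,0→20,y→9 10:4→10,0→21,y→22 11:4→23,0→24,y→25 12:4→26,0→27,y→12 13:4→24,0→14,y→15 14:4→28,0→14,y→29 15:4→30,0→31,y→15 16:4→18,0→32,y→16 17:4→32,0→33,y→17 18:4→18,0→34,y→35 19:4→36,0→37,y→19 20:4→38,0→33,y→20 21:4→21,0→39,y→40 22:4→26,0→40,y→22 23:4→23,0→41,y→42 24:4→43,0→14,y→44 25:4→45,0→46,y→25 26:4→18,0→47,y→26 27:4→48,0→49,y→27 28:4→28,0→50,y→51 29:4→52,0→31,y→29 30:4→18,0→53,y→30 31:4→52,0→33,y→31 32:4→36,0→33,y→32 33:4→54,0→33,y→33 34:4→34,0→50,y→54 35:4→35,0→54,y→55 36:4→36,0→56,y→35 37:4→35,0→33,y→37 38:4→35,0→57,y→58 39:4→39,0→59,y→50 40:4→47,0→60,y→40 41:4→41,0→59,y→61 42:4→45,0→61,y→42 43:4→43,0→62,y→63 44:4→64,0→31,y→44 45:4→18,0→65,y→45 46:4→66,0→33,y→46 47:4→67,0→68,y→47 48:4→36,0→69,y→48 49:4→70,0→33,y→49 50:4→50,0→50,y→50 51:4→52,0→50,y→51 52:4→34,0→50,y→52 53:4→34,0→33,y→53 54:4→54,0→50,y→71 55:4→50,0→71,y→55 56:4→54,0→50,y→54 57:4→54,0→57,y→58 58:4→50,0→58,y→58 59:4→72,0→59,y→50 60:4→68,0→59,y→50 61:4→65,0→59,y→61 62:4→28,0→59,y→73 63:4→64,0→73,y→63 64:4→18,0→74,y→64 65:4→67,0→59,y→65 66:4→36,0→75,y→66 67:4→67,0→72,y→76 68:4→77,0→59,y→50 69:4→76,0→59,y→69 70:4→35,0→78,y→79 71:4→50,0→50,y→71 72:4→72,0→50,y→50 73:4→52,0→59,y→73 74:4→34,0→59,y→74 75:4→54,0→59,y→75 76:4→76,0→72,y→80 77:4→77,0→72,y→50 78:4→54,0→59,y→81 79:4→50,0→81,y→79 80:4→50,0→82,y→80 81:4→50,0→83,y→81 82:4→50,0→50,y→50 83:4→50,0→83,y→50 (ε-aug+det+¬).
'00040': run [95, 86, 66, 28, 10, 1] end={s24} ∉↓L; 5/5 deletions ∈↓L.
'y4400': N↓-sim [95, 76, 54, 20, 10, 1] end={s24} — reject; 5/5 deletions ∈↓L.
'44400y': |S_i|=[95, 92, 83, 59, 38, 11, 1] end={s24} ∉↓L; 6/6 deletions ∈↓L.
'y44yy4': N↓-sim [95, 76, 54, 20, 13, 9, 2] end={s24,s4} rej; 6/6 del acc.
'y004y4': run [95, 76, 58, 32, 24, 13, 4] end={s2,s24,s4,s91} rej; 6/6 deletions ∈↓L.
5 obstructions.

min(Σ*\↓L) = [00040, y4400, 44400y, y44yy4, y004y4].
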